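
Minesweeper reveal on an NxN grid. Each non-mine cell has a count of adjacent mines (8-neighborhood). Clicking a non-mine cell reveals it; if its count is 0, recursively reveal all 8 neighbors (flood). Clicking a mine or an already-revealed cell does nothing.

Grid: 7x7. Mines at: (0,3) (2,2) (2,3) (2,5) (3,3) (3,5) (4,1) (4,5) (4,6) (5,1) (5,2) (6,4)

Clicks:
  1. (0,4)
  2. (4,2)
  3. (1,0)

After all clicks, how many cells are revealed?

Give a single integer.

Click 1 (0,4) count=1: revealed 1 new [(0,4)] -> total=1
Click 2 (4,2) count=4: revealed 1 new [(4,2)] -> total=2
Click 3 (1,0) count=0: revealed 10 new [(0,0) (0,1) (0,2) (1,0) (1,1) (1,2) (2,0) (2,1) (3,0) (3,1)] -> total=12

Answer: 12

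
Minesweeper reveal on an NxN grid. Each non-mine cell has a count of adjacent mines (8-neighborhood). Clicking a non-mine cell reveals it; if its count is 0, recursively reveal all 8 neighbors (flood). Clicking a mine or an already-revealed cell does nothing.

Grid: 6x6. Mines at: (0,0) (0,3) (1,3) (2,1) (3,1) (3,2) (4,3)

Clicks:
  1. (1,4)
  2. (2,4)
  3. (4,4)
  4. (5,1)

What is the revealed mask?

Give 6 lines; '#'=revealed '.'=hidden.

Answer: ......
....#.
....#.
......
###.#.
###...

Derivation:
Click 1 (1,4) count=2: revealed 1 new [(1,4)] -> total=1
Click 2 (2,4) count=1: revealed 1 new [(2,4)] -> total=2
Click 3 (4,4) count=1: revealed 1 new [(4,4)] -> total=3
Click 4 (5,1) count=0: revealed 6 new [(4,0) (4,1) (4,2) (5,0) (5,1) (5,2)] -> total=9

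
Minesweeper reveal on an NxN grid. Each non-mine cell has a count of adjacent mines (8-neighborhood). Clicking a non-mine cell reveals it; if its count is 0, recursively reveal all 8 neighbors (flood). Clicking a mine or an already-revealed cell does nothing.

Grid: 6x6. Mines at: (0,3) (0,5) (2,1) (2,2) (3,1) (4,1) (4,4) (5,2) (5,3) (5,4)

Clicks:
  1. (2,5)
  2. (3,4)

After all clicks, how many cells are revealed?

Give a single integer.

Answer: 9

Derivation:
Click 1 (2,5) count=0: revealed 9 new [(1,3) (1,4) (1,5) (2,3) (2,4) (2,5) (3,3) (3,4) (3,5)] -> total=9
Click 2 (3,4) count=1: revealed 0 new [(none)] -> total=9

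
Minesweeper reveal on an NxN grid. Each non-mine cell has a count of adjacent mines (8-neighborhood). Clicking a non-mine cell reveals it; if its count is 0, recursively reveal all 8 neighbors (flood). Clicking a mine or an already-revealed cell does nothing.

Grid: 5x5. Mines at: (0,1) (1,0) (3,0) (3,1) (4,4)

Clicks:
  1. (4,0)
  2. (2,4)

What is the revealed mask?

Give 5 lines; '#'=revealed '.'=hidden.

Click 1 (4,0) count=2: revealed 1 new [(4,0)] -> total=1
Click 2 (2,4) count=0: revealed 12 new [(0,2) (0,3) (0,4) (1,2) (1,3) (1,4) (2,2) (2,3) (2,4) (3,2) (3,3) (3,4)] -> total=13

Answer: ..###
..###
..###
..###
#....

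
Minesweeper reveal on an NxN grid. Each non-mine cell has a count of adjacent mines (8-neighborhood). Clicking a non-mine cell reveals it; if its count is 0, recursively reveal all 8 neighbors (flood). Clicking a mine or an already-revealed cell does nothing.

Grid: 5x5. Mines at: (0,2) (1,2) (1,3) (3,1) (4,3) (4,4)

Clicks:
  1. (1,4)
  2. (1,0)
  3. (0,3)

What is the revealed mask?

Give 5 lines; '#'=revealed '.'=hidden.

Click 1 (1,4) count=1: revealed 1 new [(1,4)] -> total=1
Click 2 (1,0) count=0: revealed 6 new [(0,0) (0,1) (1,0) (1,1) (2,0) (2,1)] -> total=7
Click 3 (0,3) count=3: revealed 1 new [(0,3)] -> total=8

Answer: ##.#.
##..#
##...
.....
.....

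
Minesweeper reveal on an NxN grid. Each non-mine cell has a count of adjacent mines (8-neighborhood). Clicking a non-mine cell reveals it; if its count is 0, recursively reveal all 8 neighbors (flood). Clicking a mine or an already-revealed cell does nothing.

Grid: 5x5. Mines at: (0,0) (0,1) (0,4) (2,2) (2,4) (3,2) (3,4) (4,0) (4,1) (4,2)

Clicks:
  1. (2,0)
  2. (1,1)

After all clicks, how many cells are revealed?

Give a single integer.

Answer: 6

Derivation:
Click 1 (2,0) count=0: revealed 6 new [(1,0) (1,1) (2,0) (2,1) (3,0) (3,1)] -> total=6
Click 2 (1,1) count=3: revealed 0 new [(none)] -> total=6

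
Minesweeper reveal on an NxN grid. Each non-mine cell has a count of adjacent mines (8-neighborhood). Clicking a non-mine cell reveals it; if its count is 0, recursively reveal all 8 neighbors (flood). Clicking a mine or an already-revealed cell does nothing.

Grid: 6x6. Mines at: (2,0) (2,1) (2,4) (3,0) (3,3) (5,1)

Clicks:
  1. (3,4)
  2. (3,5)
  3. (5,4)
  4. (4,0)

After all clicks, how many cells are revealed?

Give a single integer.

Click 1 (3,4) count=2: revealed 1 new [(3,4)] -> total=1
Click 2 (3,5) count=1: revealed 1 new [(3,5)] -> total=2
Click 3 (5,4) count=0: revealed 8 new [(4,2) (4,3) (4,4) (4,5) (5,2) (5,3) (5,4) (5,5)] -> total=10
Click 4 (4,0) count=2: revealed 1 new [(4,0)] -> total=11

Answer: 11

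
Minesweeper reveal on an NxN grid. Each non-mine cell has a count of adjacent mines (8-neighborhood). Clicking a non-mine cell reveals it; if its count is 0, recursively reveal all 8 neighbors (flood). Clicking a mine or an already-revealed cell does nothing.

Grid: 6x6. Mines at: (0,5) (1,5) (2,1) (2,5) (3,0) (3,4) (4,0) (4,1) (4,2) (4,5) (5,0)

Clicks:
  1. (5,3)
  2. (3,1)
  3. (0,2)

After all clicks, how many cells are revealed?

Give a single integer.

Click 1 (5,3) count=1: revealed 1 new [(5,3)] -> total=1
Click 2 (3,1) count=5: revealed 1 new [(3,1)] -> total=2
Click 3 (0,2) count=0: revealed 13 new [(0,0) (0,1) (0,2) (0,3) (0,4) (1,0) (1,1) (1,2) (1,3) (1,4) (2,2) (2,3) (2,4)] -> total=15

Answer: 15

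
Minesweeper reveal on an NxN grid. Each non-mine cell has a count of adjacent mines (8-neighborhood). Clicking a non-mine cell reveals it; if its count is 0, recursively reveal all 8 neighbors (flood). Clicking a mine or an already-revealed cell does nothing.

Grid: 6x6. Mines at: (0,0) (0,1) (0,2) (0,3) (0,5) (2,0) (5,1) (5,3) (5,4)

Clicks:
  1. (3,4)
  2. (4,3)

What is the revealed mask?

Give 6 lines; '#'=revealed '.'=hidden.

Click 1 (3,4) count=0: revealed 20 new [(1,1) (1,2) (1,3) (1,4) (1,5) (2,1) (2,2) (2,3) (2,4) (2,5) (3,1) (3,2) (3,3) (3,4) (3,5) (4,1) (4,2) (4,3) (4,4) (4,5)] -> total=20
Click 2 (4,3) count=2: revealed 0 new [(none)] -> total=20

Answer: ......
.#####
.#####
.#####
.#####
......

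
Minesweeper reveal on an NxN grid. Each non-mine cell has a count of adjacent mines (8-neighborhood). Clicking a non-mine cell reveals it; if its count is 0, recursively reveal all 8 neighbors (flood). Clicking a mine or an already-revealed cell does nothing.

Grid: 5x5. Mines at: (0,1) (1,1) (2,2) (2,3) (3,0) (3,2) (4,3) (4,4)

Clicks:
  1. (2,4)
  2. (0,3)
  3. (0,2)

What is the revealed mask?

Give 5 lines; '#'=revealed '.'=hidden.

Click 1 (2,4) count=1: revealed 1 new [(2,4)] -> total=1
Click 2 (0,3) count=0: revealed 6 new [(0,2) (0,3) (0,4) (1,2) (1,3) (1,4)] -> total=7
Click 3 (0,2) count=2: revealed 0 new [(none)] -> total=7

Answer: ..###
..###
....#
.....
.....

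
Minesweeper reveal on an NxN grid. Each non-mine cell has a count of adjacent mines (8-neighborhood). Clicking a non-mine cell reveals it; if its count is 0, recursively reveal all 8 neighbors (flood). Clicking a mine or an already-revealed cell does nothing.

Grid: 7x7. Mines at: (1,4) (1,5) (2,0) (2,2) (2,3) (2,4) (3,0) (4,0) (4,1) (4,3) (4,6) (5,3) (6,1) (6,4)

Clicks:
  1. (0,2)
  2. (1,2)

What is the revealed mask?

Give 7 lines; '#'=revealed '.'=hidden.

Click 1 (0,2) count=0: revealed 8 new [(0,0) (0,1) (0,2) (0,3) (1,0) (1,1) (1,2) (1,3)] -> total=8
Click 2 (1,2) count=2: revealed 0 new [(none)] -> total=8

Answer: ####...
####...
.......
.......
.......
.......
.......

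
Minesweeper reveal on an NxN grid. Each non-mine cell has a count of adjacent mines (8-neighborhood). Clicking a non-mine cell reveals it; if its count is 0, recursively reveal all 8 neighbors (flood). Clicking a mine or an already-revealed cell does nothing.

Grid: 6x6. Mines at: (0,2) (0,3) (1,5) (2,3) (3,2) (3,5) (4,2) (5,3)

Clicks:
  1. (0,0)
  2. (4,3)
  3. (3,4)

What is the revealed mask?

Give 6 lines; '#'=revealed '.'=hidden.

Answer: ##....
##....
##....
##..#.
##.#..
##....

Derivation:
Click 1 (0,0) count=0: revealed 12 new [(0,0) (0,1) (1,0) (1,1) (2,0) (2,1) (3,0) (3,1) (4,0) (4,1) (5,0) (5,1)] -> total=12
Click 2 (4,3) count=3: revealed 1 new [(4,3)] -> total=13
Click 3 (3,4) count=2: revealed 1 new [(3,4)] -> total=14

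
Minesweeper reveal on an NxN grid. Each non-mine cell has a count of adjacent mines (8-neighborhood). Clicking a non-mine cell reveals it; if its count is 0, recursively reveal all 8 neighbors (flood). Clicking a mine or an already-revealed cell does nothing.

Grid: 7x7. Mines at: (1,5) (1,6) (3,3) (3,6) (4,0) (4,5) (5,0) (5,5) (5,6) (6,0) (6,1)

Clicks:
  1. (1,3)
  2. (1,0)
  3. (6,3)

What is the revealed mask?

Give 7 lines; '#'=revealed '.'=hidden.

Click 1 (1,3) count=0: revealed 18 new [(0,0) (0,1) (0,2) (0,3) (0,4) (1,0) (1,1) (1,2) (1,3) (1,4) (2,0) (2,1) (2,2) (2,3) (2,4) (3,0) (3,1) (3,2)] -> total=18
Click 2 (1,0) count=0: revealed 0 new [(none)] -> total=18
Click 3 (6,3) count=0: revealed 9 new [(4,2) (4,3) (4,4) (5,2) (5,3) (5,4) (6,2) (6,3) (6,4)] -> total=27

Answer: #####..
#####..
#####..
###....
..###..
..###..
..###..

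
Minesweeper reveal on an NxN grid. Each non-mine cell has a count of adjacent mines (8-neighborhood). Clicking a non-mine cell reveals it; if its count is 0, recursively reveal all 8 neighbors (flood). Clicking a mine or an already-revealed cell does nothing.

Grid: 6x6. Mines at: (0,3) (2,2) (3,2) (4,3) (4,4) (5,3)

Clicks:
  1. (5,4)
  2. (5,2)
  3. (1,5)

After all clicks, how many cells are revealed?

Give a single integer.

Click 1 (5,4) count=3: revealed 1 new [(5,4)] -> total=1
Click 2 (5,2) count=2: revealed 1 new [(5,2)] -> total=2
Click 3 (1,5) count=0: revealed 11 new [(0,4) (0,5) (1,3) (1,4) (1,5) (2,3) (2,4) (2,5) (3,3) (3,4) (3,5)] -> total=13

Answer: 13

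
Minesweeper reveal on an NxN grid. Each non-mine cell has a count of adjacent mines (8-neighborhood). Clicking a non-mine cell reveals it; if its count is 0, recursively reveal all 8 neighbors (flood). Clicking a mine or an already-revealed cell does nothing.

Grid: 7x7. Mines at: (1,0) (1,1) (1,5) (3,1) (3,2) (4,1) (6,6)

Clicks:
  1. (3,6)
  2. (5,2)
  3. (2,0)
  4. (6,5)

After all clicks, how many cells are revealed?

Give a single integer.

Answer: 27

Derivation:
Click 1 (3,6) count=0: revealed 26 new [(2,3) (2,4) (2,5) (2,6) (3,3) (3,4) (3,5) (3,6) (4,2) (4,3) (4,4) (4,5) (4,6) (5,0) (5,1) (5,2) (5,3) (5,4) (5,5) (5,6) (6,0) (6,1) (6,2) (6,3) (6,4) (6,5)] -> total=26
Click 2 (5,2) count=1: revealed 0 new [(none)] -> total=26
Click 3 (2,0) count=3: revealed 1 new [(2,0)] -> total=27
Click 4 (6,5) count=1: revealed 0 new [(none)] -> total=27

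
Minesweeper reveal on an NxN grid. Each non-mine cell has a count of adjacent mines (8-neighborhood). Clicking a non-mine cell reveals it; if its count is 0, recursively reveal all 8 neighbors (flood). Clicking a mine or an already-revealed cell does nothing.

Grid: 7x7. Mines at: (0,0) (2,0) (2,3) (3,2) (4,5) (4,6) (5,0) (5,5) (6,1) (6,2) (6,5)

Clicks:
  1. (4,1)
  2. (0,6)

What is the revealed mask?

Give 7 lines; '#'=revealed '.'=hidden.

Answer: .######
.######
....###
....###
.#.....
.......
.......

Derivation:
Click 1 (4,1) count=2: revealed 1 new [(4,1)] -> total=1
Click 2 (0,6) count=0: revealed 18 new [(0,1) (0,2) (0,3) (0,4) (0,5) (0,6) (1,1) (1,2) (1,3) (1,4) (1,5) (1,6) (2,4) (2,5) (2,6) (3,4) (3,5) (3,6)] -> total=19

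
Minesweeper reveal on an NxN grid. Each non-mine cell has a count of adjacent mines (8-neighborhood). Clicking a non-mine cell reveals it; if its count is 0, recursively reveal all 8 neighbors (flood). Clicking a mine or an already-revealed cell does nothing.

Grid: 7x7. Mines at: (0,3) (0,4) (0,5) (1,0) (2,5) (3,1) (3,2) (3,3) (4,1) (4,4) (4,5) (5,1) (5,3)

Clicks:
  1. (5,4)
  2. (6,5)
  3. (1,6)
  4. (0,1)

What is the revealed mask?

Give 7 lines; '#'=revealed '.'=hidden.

Click 1 (5,4) count=3: revealed 1 new [(5,4)] -> total=1
Click 2 (6,5) count=0: revealed 5 new [(5,5) (5,6) (6,4) (6,5) (6,6)] -> total=6
Click 3 (1,6) count=2: revealed 1 new [(1,6)] -> total=7
Click 4 (0,1) count=1: revealed 1 new [(0,1)] -> total=8

Answer: .#.....
......#
.......
.......
.......
....###
....###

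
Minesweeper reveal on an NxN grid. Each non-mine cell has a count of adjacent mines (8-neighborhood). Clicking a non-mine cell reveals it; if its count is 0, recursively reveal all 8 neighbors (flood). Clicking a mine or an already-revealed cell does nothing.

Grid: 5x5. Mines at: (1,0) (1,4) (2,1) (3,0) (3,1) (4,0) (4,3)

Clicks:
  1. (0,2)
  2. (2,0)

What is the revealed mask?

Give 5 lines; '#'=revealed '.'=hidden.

Answer: .###.
.###.
#....
.....
.....

Derivation:
Click 1 (0,2) count=0: revealed 6 new [(0,1) (0,2) (0,3) (1,1) (1,2) (1,3)] -> total=6
Click 2 (2,0) count=4: revealed 1 new [(2,0)] -> total=7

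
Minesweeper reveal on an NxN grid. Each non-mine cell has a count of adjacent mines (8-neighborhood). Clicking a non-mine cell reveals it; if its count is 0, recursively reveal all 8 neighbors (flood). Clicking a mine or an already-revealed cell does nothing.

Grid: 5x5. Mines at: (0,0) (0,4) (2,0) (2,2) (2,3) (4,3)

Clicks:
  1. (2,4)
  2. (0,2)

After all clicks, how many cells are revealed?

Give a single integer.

Click 1 (2,4) count=1: revealed 1 new [(2,4)] -> total=1
Click 2 (0,2) count=0: revealed 6 new [(0,1) (0,2) (0,3) (1,1) (1,2) (1,3)] -> total=7

Answer: 7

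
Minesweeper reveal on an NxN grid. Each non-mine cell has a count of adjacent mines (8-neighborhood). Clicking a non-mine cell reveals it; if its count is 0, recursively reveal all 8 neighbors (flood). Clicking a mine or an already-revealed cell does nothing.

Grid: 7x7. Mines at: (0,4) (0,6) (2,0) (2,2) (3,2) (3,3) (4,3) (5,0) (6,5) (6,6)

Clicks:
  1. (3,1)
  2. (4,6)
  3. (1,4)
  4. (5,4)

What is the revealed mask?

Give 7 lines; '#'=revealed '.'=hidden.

Answer: .......
....###
....###
.#..###
....###
....###
.......

Derivation:
Click 1 (3,1) count=3: revealed 1 new [(3,1)] -> total=1
Click 2 (4,6) count=0: revealed 15 new [(1,4) (1,5) (1,6) (2,4) (2,5) (2,6) (3,4) (3,5) (3,6) (4,4) (4,5) (4,6) (5,4) (5,5) (5,6)] -> total=16
Click 3 (1,4) count=1: revealed 0 new [(none)] -> total=16
Click 4 (5,4) count=2: revealed 0 new [(none)] -> total=16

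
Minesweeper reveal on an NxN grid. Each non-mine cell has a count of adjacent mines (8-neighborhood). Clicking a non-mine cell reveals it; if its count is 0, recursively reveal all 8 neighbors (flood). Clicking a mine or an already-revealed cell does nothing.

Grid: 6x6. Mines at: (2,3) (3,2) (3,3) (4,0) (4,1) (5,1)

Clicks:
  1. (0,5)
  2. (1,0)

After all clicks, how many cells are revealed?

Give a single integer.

Answer: 29

Derivation:
Click 1 (0,5) count=0: revealed 29 new [(0,0) (0,1) (0,2) (0,3) (0,4) (0,5) (1,0) (1,1) (1,2) (1,3) (1,4) (1,5) (2,0) (2,1) (2,2) (2,4) (2,5) (3,0) (3,1) (3,4) (3,5) (4,2) (4,3) (4,4) (4,5) (5,2) (5,3) (5,4) (5,5)] -> total=29
Click 2 (1,0) count=0: revealed 0 new [(none)] -> total=29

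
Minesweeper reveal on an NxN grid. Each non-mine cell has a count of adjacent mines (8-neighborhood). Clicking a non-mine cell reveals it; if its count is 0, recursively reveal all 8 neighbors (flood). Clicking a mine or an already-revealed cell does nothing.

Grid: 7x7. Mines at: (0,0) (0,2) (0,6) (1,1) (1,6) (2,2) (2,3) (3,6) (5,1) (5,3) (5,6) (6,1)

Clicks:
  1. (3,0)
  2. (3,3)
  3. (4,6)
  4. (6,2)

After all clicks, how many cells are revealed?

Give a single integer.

Answer: 9

Derivation:
Click 1 (3,0) count=0: revealed 6 new [(2,0) (2,1) (3,0) (3,1) (4,0) (4,1)] -> total=6
Click 2 (3,3) count=2: revealed 1 new [(3,3)] -> total=7
Click 3 (4,6) count=2: revealed 1 new [(4,6)] -> total=8
Click 4 (6,2) count=3: revealed 1 new [(6,2)] -> total=9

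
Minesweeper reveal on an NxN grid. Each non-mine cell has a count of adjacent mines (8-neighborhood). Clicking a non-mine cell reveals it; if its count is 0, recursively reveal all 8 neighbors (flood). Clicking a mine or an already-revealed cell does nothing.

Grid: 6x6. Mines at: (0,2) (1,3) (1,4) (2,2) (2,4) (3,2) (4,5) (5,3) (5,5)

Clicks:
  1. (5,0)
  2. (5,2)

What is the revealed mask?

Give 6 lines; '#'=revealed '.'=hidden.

Click 1 (5,0) count=0: revealed 14 new [(0,0) (0,1) (1,0) (1,1) (2,0) (2,1) (3,0) (3,1) (4,0) (4,1) (4,2) (5,0) (5,1) (5,2)] -> total=14
Click 2 (5,2) count=1: revealed 0 new [(none)] -> total=14

Answer: ##....
##....
##....
##....
###...
###...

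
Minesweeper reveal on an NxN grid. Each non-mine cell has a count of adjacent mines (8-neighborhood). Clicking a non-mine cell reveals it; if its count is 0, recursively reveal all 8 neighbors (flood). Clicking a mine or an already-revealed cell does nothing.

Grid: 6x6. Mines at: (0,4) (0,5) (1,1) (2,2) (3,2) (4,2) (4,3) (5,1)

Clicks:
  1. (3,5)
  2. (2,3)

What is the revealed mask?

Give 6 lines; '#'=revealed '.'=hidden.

Answer: ......
...###
...###
...###
....##
....##

Derivation:
Click 1 (3,5) count=0: revealed 13 new [(1,3) (1,4) (1,5) (2,3) (2,4) (2,5) (3,3) (3,4) (3,5) (4,4) (4,5) (5,4) (5,5)] -> total=13
Click 2 (2,3) count=2: revealed 0 new [(none)] -> total=13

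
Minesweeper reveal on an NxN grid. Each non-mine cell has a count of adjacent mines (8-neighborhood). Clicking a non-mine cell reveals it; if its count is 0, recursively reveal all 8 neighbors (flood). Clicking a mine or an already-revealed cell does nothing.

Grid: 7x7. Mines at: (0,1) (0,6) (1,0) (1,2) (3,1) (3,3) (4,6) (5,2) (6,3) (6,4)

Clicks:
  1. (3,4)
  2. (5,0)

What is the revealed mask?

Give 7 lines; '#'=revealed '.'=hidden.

Answer: .......
.......
.......
....#..
##.....
##.....
##.....

Derivation:
Click 1 (3,4) count=1: revealed 1 new [(3,4)] -> total=1
Click 2 (5,0) count=0: revealed 6 new [(4,0) (4,1) (5,0) (5,1) (6,0) (6,1)] -> total=7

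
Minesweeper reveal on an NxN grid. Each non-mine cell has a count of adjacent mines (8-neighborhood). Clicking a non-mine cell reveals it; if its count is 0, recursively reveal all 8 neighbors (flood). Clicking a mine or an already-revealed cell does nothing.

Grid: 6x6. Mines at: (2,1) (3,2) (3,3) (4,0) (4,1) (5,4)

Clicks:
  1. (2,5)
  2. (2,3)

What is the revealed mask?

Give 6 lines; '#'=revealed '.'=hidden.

Click 1 (2,5) count=0: revealed 20 new [(0,0) (0,1) (0,2) (0,3) (0,4) (0,5) (1,0) (1,1) (1,2) (1,3) (1,4) (1,5) (2,2) (2,3) (2,4) (2,5) (3,4) (3,5) (4,4) (4,5)] -> total=20
Click 2 (2,3) count=2: revealed 0 new [(none)] -> total=20

Answer: ######
######
..####
....##
....##
......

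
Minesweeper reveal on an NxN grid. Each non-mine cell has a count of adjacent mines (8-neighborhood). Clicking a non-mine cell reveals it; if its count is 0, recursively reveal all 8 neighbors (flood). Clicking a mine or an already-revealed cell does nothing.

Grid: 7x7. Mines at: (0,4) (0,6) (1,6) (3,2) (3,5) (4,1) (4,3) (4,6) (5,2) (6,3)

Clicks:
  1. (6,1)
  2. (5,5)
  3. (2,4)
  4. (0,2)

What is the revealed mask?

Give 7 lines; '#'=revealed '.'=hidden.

Answer: ####...
####...
#####..
##.....
.......
.....#.
.#.....

Derivation:
Click 1 (6,1) count=1: revealed 1 new [(6,1)] -> total=1
Click 2 (5,5) count=1: revealed 1 new [(5,5)] -> total=2
Click 3 (2,4) count=1: revealed 1 new [(2,4)] -> total=3
Click 4 (0,2) count=0: revealed 14 new [(0,0) (0,1) (0,2) (0,3) (1,0) (1,1) (1,2) (1,3) (2,0) (2,1) (2,2) (2,3) (3,0) (3,1)] -> total=17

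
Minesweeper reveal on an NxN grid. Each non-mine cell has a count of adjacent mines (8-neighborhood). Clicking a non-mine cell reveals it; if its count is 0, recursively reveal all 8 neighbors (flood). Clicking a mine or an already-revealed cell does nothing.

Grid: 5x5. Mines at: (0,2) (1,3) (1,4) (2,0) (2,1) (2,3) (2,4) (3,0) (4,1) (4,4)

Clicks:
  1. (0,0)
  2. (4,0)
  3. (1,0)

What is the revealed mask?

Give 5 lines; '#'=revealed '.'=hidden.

Answer: ##...
##...
.....
.....
#....

Derivation:
Click 1 (0,0) count=0: revealed 4 new [(0,0) (0,1) (1,0) (1,1)] -> total=4
Click 2 (4,0) count=2: revealed 1 new [(4,0)] -> total=5
Click 3 (1,0) count=2: revealed 0 new [(none)] -> total=5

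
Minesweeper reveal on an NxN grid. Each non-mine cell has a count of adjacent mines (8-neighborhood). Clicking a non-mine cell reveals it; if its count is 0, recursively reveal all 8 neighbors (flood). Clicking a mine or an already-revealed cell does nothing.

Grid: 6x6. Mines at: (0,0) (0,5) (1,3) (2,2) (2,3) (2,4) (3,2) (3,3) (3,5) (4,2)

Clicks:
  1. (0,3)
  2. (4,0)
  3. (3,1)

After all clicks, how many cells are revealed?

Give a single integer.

Answer: 11

Derivation:
Click 1 (0,3) count=1: revealed 1 new [(0,3)] -> total=1
Click 2 (4,0) count=0: revealed 10 new [(1,0) (1,1) (2,0) (2,1) (3,0) (3,1) (4,0) (4,1) (5,0) (5,1)] -> total=11
Click 3 (3,1) count=3: revealed 0 new [(none)] -> total=11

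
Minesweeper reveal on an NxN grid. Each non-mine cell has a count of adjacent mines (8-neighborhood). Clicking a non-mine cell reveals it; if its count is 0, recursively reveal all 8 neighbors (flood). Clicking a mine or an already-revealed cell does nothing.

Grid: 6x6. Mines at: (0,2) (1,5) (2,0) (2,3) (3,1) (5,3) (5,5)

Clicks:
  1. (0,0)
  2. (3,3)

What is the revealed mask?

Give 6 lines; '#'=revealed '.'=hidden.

Answer: ##....
##....
......
...#..
......
......

Derivation:
Click 1 (0,0) count=0: revealed 4 new [(0,0) (0,1) (1,0) (1,1)] -> total=4
Click 2 (3,3) count=1: revealed 1 new [(3,3)] -> total=5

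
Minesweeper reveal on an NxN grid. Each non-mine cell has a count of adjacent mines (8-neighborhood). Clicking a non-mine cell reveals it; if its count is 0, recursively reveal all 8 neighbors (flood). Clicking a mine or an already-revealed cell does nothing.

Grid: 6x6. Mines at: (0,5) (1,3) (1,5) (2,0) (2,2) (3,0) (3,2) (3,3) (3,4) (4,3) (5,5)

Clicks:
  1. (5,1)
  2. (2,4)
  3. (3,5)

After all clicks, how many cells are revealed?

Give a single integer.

Answer: 8

Derivation:
Click 1 (5,1) count=0: revealed 6 new [(4,0) (4,1) (4,2) (5,0) (5,1) (5,2)] -> total=6
Click 2 (2,4) count=4: revealed 1 new [(2,4)] -> total=7
Click 3 (3,5) count=1: revealed 1 new [(3,5)] -> total=8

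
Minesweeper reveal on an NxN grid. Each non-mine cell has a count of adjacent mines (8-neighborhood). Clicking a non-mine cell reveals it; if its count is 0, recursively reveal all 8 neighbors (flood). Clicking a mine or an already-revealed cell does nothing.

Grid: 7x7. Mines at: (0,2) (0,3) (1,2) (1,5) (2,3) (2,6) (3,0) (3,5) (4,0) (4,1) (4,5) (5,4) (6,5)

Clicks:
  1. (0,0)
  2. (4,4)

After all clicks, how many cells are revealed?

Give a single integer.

Answer: 7

Derivation:
Click 1 (0,0) count=0: revealed 6 new [(0,0) (0,1) (1,0) (1,1) (2,0) (2,1)] -> total=6
Click 2 (4,4) count=3: revealed 1 new [(4,4)] -> total=7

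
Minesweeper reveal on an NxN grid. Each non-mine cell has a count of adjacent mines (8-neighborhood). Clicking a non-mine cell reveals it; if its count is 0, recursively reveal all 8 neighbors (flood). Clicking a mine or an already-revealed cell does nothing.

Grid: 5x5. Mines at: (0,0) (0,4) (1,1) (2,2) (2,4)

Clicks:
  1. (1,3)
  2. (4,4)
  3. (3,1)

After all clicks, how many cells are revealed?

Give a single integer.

Click 1 (1,3) count=3: revealed 1 new [(1,3)] -> total=1
Click 2 (4,4) count=0: revealed 12 new [(2,0) (2,1) (3,0) (3,1) (3,2) (3,3) (3,4) (4,0) (4,1) (4,2) (4,3) (4,4)] -> total=13
Click 3 (3,1) count=1: revealed 0 new [(none)] -> total=13

Answer: 13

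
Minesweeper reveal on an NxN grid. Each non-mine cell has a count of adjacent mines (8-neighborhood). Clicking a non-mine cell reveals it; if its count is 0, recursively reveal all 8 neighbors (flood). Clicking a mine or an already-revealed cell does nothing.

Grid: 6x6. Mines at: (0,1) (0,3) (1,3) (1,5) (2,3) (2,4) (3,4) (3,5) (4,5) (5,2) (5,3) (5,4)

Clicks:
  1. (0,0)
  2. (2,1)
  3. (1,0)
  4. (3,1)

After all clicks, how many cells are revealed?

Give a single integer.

Answer: 15

Derivation:
Click 1 (0,0) count=1: revealed 1 new [(0,0)] -> total=1
Click 2 (2,1) count=0: revealed 14 new [(1,0) (1,1) (1,2) (2,0) (2,1) (2,2) (3,0) (3,1) (3,2) (4,0) (4,1) (4,2) (5,0) (5,1)] -> total=15
Click 3 (1,0) count=1: revealed 0 new [(none)] -> total=15
Click 4 (3,1) count=0: revealed 0 new [(none)] -> total=15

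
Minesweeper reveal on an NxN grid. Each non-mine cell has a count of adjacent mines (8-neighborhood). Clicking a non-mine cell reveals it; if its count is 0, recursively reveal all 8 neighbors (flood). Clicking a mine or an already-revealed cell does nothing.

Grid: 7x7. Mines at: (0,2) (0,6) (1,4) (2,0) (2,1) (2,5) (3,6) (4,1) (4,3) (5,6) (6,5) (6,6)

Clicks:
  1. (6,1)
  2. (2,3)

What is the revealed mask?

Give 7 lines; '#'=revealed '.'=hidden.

Click 1 (6,1) count=0: revealed 10 new [(5,0) (5,1) (5,2) (5,3) (5,4) (6,0) (6,1) (6,2) (6,3) (6,4)] -> total=10
Click 2 (2,3) count=1: revealed 1 new [(2,3)] -> total=11

Answer: .......
.......
...#...
.......
.......
#####..
#####..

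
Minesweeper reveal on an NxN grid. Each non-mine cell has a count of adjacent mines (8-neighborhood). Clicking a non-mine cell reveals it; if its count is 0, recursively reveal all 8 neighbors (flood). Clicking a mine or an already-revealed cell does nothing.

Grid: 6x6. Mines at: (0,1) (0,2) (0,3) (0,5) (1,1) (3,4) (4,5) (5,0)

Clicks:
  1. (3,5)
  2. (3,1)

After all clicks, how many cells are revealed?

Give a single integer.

Click 1 (3,5) count=2: revealed 1 new [(3,5)] -> total=1
Click 2 (3,1) count=0: revealed 17 new [(2,0) (2,1) (2,2) (2,3) (3,0) (3,1) (3,2) (3,3) (4,0) (4,1) (4,2) (4,3) (4,4) (5,1) (5,2) (5,3) (5,4)] -> total=18

Answer: 18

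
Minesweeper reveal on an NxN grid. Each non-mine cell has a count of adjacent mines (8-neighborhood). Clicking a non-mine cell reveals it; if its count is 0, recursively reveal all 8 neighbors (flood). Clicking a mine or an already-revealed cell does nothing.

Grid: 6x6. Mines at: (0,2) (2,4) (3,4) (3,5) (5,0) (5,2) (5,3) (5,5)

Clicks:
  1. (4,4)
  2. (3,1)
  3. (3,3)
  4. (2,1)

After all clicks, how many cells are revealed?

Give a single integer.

Answer: 19

Derivation:
Click 1 (4,4) count=4: revealed 1 new [(4,4)] -> total=1
Click 2 (3,1) count=0: revealed 18 new [(0,0) (0,1) (1,0) (1,1) (1,2) (1,3) (2,0) (2,1) (2,2) (2,3) (3,0) (3,1) (3,2) (3,3) (4,0) (4,1) (4,2) (4,3)] -> total=19
Click 3 (3,3) count=2: revealed 0 new [(none)] -> total=19
Click 4 (2,1) count=0: revealed 0 new [(none)] -> total=19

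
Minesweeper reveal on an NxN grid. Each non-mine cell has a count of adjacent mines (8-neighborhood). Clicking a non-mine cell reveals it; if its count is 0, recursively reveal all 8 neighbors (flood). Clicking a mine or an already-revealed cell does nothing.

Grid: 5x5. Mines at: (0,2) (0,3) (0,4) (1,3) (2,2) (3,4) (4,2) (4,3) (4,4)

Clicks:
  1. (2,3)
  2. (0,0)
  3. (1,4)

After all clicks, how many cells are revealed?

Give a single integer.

Click 1 (2,3) count=3: revealed 1 new [(2,3)] -> total=1
Click 2 (0,0) count=0: revealed 10 new [(0,0) (0,1) (1,0) (1,1) (2,0) (2,1) (3,0) (3,1) (4,0) (4,1)] -> total=11
Click 3 (1,4) count=3: revealed 1 new [(1,4)] -> total=12

Answer: 12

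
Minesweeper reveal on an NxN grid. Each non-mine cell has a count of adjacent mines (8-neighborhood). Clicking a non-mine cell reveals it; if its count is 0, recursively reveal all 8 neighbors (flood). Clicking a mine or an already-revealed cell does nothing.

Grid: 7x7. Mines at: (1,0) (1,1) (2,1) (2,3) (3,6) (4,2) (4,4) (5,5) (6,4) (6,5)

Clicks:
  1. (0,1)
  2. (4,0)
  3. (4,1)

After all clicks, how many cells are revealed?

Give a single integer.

Answer: 13

Derivation:
Click 1 (0,1) count=2: revealed 1 new [(0,1)] -> total=1
Click 2 (4,0) count=0: revealed 12 new [(3,0) (3,1) (4,0) (4,1) (5,0) (5,1) (5,2) (5,3) (6,0) (6,1) (6,2) (6,3)] -> total=13
Click 3 (4,1) count=1: revealed 0 new [(none)] -> total=13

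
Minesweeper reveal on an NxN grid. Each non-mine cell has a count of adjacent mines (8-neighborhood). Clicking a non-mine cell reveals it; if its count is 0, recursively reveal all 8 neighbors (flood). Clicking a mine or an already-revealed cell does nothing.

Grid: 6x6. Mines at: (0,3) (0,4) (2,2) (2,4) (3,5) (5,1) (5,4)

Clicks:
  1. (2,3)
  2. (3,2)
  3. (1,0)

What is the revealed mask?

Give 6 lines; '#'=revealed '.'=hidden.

Click 1 (2,3) count=2: revealed 1 new [(2,3)] -> total=1
Click 2 (3,2) count=1: revealed 1 new [(3,2)] -> total=2
Click 3 (1,0) count=0: revealed 12 new [(0,0) (0,1) (0,2) (1,0) (1,1) (1,2) (2,0) (2,1) (3,0) (3,1) (4,0) (4,1)] -> total=14

Answer: ###...
###...
##.#..
###...
##....
......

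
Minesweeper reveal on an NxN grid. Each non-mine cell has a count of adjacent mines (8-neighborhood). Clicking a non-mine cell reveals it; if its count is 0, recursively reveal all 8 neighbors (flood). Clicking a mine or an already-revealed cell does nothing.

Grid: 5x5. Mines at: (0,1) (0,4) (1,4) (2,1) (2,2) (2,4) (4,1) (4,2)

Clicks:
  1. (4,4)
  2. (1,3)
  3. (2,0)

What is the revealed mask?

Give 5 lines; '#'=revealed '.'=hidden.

Answer: .....
...#.
#....
...##
...##

Derivation:
Click 1 (4,4) count=0: revealed 4 new [(3,3) (3,4) (4,3) (4,4)] -> total=4
Click 2 (1,3) count=4: revealed 1 new [(1,3)] -> total=5
Click 3 (2,0) count=1: revealed 1 new [(2,0)] -> total=6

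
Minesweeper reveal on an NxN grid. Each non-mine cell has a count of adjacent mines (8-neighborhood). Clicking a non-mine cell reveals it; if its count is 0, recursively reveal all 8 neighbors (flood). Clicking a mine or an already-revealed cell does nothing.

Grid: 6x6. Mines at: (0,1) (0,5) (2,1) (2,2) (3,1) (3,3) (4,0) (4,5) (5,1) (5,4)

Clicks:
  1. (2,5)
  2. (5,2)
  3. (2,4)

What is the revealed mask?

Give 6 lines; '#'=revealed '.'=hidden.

Click 1 (2,5) count=0: revealed 6 new [(1,4) (1,5) (2,4) (2,5) (3,4) (3,5)] -> total=6
Click 2 (5,2) count=1: revealed 1 new [(5,2)] -> total=7
Click 3 (2,4) count=1: revealed 0 new [(none)] -> total=7

Answer: ......
....##
....##
....##
......
..#...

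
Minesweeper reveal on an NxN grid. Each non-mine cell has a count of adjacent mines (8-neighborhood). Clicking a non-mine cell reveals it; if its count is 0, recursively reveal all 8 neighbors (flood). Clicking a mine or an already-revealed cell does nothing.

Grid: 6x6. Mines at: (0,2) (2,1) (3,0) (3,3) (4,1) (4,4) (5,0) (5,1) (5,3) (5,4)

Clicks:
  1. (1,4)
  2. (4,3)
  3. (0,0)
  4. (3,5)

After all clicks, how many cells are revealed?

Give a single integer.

Answer: 16

Derivation:
Click 1 (1,4) count=0: revealed 11 new [(0,3) (0,4) (0,5) (1,3) (1,4) (1,5) (2,3) (2,4) (2,5) (3,4) (3,5)] -> total=11
Click 2 (4,3) count=4: revealed 1 new [(4,3)] -> total=12
Click 3 (0,0) count=0: revealed 4 new [(0,0) (0,1) (1,0) (1,1)] -> total=16
Click 4 (3,5) count=1: revealed 0 new [(none)] -> total=16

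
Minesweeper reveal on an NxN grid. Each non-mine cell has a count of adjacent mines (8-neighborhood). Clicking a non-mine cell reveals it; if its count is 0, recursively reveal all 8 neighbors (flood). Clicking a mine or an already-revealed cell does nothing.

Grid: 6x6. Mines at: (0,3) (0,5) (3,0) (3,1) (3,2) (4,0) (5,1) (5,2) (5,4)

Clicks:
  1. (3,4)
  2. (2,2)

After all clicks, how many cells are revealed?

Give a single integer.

Click 1 (3,4) count=0: revealed 12 new [(1,3) (1,4) (1,5) (2,3) (2,4) (2,5) (3,3) (3,4) (3,5) (4,3) (4,4) (4,5)] -> total=12
Click 2 (2,2) count=2: revealed 1 new [(2,2)] -> total=13

Answer: 13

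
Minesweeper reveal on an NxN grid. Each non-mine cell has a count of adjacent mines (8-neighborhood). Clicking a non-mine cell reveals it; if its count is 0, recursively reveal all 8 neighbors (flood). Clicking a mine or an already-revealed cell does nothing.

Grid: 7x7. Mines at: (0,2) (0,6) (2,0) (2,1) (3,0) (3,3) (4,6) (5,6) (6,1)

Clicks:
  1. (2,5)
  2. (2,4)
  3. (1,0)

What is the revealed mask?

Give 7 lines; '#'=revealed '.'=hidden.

Click 1 (2,5) count=0: revealed 14 new [(0,3) (0,4) (0,5) (1,3) (1,4) (1,5) (1,6) (2,3) (2,4) (2,5) (2,6) (3,4) (3,5) (3,6)] -> total=14
Click 2 (2,4) count=1: revealed 0 new [(none)] -> total=14
Click 3 (1,0) count=2: revealed 1 new [(1,0)] -> total=15

Answer: ...###.
#..####
...####
....###
.......
.......
.......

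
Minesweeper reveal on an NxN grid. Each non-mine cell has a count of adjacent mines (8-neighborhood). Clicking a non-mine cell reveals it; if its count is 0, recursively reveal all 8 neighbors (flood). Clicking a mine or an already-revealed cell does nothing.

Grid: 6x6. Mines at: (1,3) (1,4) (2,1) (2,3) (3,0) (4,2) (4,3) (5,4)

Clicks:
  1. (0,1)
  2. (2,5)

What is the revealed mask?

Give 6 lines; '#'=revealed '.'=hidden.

Answer: ###...
###...
.....#
......
......
......

Derivation:
Click 1 (0,1) count=0: revealed 6 new [(0,0) (0,1) (0,2) (1,0) (1,1) (1,2)] -> total=6
Click 2 (2,5) count=1: revealed 1 new [(2,5)] -> total=7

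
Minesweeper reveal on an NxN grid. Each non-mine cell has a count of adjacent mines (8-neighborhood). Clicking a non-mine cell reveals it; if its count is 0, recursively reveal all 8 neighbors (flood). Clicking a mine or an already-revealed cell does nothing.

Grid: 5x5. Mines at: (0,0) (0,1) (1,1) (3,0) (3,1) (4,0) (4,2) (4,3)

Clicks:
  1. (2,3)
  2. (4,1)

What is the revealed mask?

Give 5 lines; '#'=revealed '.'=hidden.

Click 1 (2,3) count=0: revealed 12 new [(0,2) (0,3) (0,4) (1,2) (1,3) (1,4) (2,2) (2,3) (2,4) (3,2) (3,3) (3,4)] -> total=12
Click 2 (4,1) count=4: revealed 1 new [(4,1)] -> total=13

Answer: ..###
..###
..###
..###
.#...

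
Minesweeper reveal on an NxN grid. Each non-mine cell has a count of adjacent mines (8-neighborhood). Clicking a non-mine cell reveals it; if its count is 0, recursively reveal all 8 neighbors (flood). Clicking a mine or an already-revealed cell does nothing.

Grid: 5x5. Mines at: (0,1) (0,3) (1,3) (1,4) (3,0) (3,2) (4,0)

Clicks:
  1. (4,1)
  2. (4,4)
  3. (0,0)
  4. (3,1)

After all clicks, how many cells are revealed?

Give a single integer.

Click 1 (4,1) count=3: revealed 1 new [(4,1)] -> total=1
Click 2 (4,4) count=0: revealed 6 new [(2,3) (2,4) (3,3) (3,4) (4,3) (4,4)] -> total=7
Click 3 (0,0) count=1: revealed 1 new [(0,0)] -> total=8
Click 4 (3,1) count=3: revealed 1 new [(3,1)] -> total=9

Answer: 9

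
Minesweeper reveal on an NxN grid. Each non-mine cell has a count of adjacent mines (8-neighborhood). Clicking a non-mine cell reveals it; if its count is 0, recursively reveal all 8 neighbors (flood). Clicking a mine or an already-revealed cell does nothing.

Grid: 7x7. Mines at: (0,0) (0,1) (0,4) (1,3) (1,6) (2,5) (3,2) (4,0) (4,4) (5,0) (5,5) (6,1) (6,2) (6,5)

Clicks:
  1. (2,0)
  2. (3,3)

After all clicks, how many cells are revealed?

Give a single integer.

Answer: 7

Derivation:
Click 1 (2,0) count=0: revealed 6 new [(1,0) (1,1) (2,0) (2,1) (3,0) (3,1)] -> total=6
Click 2 (3,3) count=2: revealed 1 new [(3,3)] -> total=7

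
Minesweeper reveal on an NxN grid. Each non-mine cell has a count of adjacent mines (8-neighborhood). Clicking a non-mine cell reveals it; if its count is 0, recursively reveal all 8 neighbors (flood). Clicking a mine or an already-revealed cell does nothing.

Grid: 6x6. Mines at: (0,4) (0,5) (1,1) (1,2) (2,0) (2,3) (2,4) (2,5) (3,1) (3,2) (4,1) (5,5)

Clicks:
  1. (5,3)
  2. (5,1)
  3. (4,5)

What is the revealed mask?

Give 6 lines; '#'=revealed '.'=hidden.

Answer: ......
......
......
......
..####
.####.

Derivation:
Click 1 (5,3) count=0: revealed 6 new [(4,2) (4,3) (4,4) (5,2) (5,3) (5,4)] -> total=6
Click 2 (5,1) count=1: revealed 1 new [(5,1)] -> total=7
Click 3 (4,5) count=1: revealed 1 new [(4,5)] -> total=8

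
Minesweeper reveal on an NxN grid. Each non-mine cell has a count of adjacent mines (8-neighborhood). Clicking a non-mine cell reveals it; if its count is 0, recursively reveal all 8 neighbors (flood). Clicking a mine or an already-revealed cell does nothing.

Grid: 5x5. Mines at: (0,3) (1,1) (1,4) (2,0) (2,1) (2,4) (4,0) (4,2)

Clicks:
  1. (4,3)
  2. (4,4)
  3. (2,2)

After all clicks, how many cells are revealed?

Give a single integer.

Click 1 (4,3) count=1: revealed 1 new [(4,3)] -> total=1
Click 2 (4,4) count=0: revealed 3 new [(3,3) (3,4) (4,4)] -> total=4
Click 3 (2,2) count=2: revealed 1 new [(2,2)] -> total=5

Answer: 5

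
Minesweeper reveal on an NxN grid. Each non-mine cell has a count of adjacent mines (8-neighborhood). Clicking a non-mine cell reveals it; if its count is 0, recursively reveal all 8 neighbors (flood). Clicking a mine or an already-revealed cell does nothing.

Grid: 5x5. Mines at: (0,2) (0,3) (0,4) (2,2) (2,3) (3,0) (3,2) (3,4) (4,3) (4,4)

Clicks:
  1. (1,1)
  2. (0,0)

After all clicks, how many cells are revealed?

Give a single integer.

Answer: 6

Derivation:
Click 1 (1,1) count=2: revealed 1 new [(1,1)] -> total=1
Click 2 (0,0) count=0: revealed 5 new [(0,0) (0,1) (1,0) (2,0) (2,1)] -> total=6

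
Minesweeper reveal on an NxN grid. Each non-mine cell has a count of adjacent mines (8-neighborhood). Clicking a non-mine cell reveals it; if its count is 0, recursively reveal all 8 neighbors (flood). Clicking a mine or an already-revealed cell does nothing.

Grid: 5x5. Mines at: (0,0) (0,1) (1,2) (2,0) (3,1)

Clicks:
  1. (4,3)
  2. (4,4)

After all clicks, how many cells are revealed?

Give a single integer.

Answer: 13

Derivation:
Click 1 (4,3) count=0: revealed 13 new [(0,3) (0,4) (1,3) (1,4) (2,2) (2,3) (2,4) (3,2) (3,3) (3,4) (4,2) (4,3) (4,4)] -> total=13
Click 2 (4,4) count=0: revealed 0 new [(none)] -> total=13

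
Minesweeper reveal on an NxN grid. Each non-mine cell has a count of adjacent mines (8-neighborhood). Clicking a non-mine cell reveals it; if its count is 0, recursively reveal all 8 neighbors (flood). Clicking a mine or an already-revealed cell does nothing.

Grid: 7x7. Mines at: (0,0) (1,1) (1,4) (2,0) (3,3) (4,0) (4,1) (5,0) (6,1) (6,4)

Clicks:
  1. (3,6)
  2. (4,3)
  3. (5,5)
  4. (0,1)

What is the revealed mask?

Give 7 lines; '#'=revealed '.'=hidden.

Answer: .#...##
.....##
....###
....###
...####
....###
.....##

Derivation:
Click 1 (3,6) count=0: revealed 18 new [(0,5) (0,6) (1,5) (1,6) (2,4) (2,5) (2,6) (3,4) (3,5) (3,6) (4,4) (4,5) (4,6) (5,4) (5,5) (5,6) (6,5) (6,6)] -> total=18
Click 2 (4,3) count=1: revealed 1 new [(4,3)] -> total=19
Click 3 (5,5) count=1: revealed 0 new [(none)] -> total=19
Click 4 (0,1) count=2: revealed 1 new [(0,1)] -> total=20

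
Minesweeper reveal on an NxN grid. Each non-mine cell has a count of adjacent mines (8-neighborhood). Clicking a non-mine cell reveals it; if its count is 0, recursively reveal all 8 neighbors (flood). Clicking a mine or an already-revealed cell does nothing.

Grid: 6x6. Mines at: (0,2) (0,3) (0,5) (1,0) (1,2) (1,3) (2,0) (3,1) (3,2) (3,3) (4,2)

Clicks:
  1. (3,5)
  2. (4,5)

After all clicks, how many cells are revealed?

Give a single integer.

Click 1 (3,5) count=0: revealed 12 new [(1,4) (1,5) (2,4) (2,5) (3,4) (3,5) (4,3) (4,4) (4,5) (5,3) (5,4) (5,5)] -> total=12
Click 2 (4,5) count=0: revealed 0 new [(none)] -> total=12

Answer: 12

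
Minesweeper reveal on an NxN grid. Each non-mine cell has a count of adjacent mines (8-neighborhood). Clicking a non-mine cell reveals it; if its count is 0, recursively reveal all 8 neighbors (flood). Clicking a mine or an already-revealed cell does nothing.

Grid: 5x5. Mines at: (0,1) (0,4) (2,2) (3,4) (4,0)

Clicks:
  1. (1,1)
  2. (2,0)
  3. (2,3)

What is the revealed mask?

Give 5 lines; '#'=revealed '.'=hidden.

Click 1 (1,1) count=2: revealed 1 new [(1,1)] -> total=1
Click 2 (2,0) count=0: revealed 5 new [(1,0) (2,0) (2,1) (3,0) (3,1)] -> total=6
Click 3 (2,3) count=2: revealed 1 new [(2,3)] -> total=7

Answer: .....
##...
##.#.
##...
.....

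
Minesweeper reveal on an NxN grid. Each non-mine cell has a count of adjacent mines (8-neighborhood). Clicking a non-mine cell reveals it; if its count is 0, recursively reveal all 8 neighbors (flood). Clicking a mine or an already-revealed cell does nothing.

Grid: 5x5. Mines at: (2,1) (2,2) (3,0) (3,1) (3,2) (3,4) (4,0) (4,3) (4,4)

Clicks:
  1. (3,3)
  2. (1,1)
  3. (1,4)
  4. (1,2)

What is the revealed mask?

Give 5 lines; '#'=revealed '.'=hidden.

Click 1 (3,3) count=5: revealed 1 new [(3,3)] -> total=1
Click 2 (1,1) count=2: revealed 1 new [(1,1)] -> total=2
Click 3 (1,4) count=0: revealed 11 new [(0,0) (0,1) (0,2) (0,3) (0,4) (1,0) (1,2) (1,3) (1,4) (2,3) (2,4)] -> total=13
Click 4 (1,2) count=2: revealed 0 new [(none)] -> total=13

Answer: #####
#####
...##
...#.
.....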